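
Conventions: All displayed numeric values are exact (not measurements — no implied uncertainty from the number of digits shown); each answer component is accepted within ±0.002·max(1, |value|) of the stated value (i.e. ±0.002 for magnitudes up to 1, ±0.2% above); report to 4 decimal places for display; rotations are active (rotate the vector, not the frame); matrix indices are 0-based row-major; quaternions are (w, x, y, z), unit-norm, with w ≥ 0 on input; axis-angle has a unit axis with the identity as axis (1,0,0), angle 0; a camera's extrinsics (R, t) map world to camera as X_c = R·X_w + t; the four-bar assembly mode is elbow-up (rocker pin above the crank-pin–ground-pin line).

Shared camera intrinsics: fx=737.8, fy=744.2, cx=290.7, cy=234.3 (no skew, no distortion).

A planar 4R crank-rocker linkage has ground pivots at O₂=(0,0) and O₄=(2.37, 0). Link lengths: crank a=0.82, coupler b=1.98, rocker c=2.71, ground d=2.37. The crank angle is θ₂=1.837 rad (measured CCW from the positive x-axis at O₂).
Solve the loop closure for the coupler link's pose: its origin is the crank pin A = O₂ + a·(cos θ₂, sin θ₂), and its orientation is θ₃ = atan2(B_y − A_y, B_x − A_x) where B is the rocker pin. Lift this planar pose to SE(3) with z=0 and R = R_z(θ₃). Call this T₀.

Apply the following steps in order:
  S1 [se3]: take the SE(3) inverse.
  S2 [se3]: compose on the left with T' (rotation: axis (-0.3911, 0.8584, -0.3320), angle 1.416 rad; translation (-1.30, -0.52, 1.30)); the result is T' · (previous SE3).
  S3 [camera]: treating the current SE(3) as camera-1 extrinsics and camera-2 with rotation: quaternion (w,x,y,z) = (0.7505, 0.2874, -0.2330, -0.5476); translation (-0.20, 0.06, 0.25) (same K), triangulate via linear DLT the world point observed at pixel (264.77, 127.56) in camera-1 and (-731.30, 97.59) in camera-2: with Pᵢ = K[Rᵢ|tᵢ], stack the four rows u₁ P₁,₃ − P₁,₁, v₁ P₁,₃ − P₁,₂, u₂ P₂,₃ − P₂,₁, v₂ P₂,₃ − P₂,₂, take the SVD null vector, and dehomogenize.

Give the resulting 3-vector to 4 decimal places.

source (fourbar_fk): coupler pose = R=[0.6198 -0.7847 0.0000; 0.7847 0.6198 0.0000; 0.0000 0.0000 1.0000], t=(-0.2157, 0.7911, 0.0000)
after S1 (invert_se3): R=[0.6198 0.7847 0.0000; -0.7847 0.6198 -0.0000; 0.0000 0.0000 1.0000], t=(-0.4871, -0.6596, 0.0000)
after S2 (compose_se3): R=[0.1412 0.2498 0.9580; -0.9894 0.0016 0.1454; 0.0348 -0.9683 0.2474], t=(-1.4672, -0.7347, 2.0735)
after S3 (triangulate): (-0.1061, -0.3891, 1.5449)

result = (-0.1061, -0.3891, 1.5449)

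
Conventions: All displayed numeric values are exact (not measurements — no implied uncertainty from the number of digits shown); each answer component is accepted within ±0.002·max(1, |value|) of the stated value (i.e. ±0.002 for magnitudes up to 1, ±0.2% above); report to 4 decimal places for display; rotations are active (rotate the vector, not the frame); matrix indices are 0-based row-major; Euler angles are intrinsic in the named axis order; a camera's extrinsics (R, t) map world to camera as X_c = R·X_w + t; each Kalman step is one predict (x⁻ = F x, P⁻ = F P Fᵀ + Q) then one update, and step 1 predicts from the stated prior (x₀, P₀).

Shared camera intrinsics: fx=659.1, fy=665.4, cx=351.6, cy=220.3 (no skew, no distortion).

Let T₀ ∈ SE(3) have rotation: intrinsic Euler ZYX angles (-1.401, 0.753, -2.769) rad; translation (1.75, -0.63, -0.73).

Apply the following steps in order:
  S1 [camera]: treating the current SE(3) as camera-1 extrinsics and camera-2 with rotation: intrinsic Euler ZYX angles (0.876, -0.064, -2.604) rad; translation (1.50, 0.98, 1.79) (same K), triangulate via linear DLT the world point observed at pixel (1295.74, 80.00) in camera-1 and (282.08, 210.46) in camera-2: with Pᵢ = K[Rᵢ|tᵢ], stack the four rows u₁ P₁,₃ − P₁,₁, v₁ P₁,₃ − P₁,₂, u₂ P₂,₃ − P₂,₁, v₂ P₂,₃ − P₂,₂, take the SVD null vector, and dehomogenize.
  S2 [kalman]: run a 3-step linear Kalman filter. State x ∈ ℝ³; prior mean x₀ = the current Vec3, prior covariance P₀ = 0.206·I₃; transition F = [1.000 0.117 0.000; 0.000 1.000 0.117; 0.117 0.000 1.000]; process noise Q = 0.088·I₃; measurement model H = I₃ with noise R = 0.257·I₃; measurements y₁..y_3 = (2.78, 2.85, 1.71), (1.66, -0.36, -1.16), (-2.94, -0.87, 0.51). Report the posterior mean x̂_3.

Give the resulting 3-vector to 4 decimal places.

result = (-0.6967, -0.3543, -0.0019)

after S1 (triangulate): (-1.8804, -1.7828, -1.4332)
after S2 (kf_track): (-0.6967, -0.3543, -0.0019)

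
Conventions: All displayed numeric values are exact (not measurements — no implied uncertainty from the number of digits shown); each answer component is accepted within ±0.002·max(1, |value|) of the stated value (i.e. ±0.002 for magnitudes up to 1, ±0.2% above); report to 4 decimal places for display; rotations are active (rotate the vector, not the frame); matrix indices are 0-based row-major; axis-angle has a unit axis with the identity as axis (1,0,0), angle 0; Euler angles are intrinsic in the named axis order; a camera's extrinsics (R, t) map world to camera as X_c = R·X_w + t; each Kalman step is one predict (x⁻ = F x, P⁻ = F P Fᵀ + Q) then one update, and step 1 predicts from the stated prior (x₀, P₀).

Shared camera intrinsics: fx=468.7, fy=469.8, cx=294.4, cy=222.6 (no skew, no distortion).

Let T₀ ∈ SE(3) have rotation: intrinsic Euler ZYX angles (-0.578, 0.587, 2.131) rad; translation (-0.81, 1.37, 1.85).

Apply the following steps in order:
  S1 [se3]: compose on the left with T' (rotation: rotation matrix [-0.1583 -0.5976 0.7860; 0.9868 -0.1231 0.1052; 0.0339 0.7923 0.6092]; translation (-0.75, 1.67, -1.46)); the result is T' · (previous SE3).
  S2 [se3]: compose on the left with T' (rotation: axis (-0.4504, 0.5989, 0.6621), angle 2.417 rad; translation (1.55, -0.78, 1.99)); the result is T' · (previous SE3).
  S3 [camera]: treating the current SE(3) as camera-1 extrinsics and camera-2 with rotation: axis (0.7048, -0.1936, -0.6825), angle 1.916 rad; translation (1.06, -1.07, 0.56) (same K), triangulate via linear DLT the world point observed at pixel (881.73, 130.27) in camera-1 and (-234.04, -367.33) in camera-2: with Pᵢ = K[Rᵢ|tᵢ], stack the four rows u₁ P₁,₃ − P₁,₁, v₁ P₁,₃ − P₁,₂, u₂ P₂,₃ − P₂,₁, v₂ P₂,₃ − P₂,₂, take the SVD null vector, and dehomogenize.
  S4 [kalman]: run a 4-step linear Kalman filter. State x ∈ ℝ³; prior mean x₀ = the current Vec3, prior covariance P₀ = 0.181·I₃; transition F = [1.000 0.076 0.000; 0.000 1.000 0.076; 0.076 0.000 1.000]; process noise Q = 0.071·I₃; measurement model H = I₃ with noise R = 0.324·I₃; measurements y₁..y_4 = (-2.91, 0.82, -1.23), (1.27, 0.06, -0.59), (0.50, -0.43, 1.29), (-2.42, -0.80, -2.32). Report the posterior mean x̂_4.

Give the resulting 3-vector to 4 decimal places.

result = (-1.0730, -0.4376, -0.6764)

after S1 (compose_se3): R=[-0.2739 0.9573 0.0925; 0.6859 0.2618 -0.6790; -0.6742 -0.1225 -0.7283], t=(0.0136, 0.8966, 0.7250)
after S2 (compose_se3): R=[-0.4328 -0.6003 0.6725; -0.7431 -0.1848 -0.6431; 0.5103 -0.7781 -0.3661], t=(0.6378, -0.1701, 2.3445)
after S3 (triangulate): (-0.8217, -0.7738, 1.5106)
after S4 (kf_track): (-1.0730, -0.4376, -0.6764)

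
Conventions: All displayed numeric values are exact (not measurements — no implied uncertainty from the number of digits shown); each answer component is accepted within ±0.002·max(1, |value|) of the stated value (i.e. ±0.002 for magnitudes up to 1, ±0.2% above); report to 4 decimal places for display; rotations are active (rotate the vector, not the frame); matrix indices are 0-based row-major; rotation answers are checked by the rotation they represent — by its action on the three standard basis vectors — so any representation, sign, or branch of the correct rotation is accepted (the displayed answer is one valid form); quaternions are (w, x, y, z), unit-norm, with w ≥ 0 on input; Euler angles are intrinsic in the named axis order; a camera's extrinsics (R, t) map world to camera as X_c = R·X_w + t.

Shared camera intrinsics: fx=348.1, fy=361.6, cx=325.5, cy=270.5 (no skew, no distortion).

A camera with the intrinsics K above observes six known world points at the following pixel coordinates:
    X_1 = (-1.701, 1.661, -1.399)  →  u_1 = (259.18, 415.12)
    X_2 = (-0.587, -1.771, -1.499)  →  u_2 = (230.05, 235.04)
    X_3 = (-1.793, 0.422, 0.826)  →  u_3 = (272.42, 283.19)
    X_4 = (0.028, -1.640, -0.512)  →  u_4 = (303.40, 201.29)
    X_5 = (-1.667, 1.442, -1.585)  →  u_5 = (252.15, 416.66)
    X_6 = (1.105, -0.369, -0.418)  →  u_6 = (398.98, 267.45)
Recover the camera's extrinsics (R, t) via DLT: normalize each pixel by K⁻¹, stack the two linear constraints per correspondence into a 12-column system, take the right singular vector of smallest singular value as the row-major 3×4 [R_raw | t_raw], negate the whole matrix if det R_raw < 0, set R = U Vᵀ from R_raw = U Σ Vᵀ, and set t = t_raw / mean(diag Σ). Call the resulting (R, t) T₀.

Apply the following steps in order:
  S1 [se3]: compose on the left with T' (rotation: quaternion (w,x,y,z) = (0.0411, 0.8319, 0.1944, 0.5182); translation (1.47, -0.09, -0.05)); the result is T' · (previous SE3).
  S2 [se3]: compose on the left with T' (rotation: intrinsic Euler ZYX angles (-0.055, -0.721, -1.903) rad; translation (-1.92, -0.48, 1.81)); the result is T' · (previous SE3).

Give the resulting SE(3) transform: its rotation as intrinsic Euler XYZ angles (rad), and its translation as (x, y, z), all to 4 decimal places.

source (pnp_recover): camera pose = R=[0.9352 0.2791 0.2181; -0.1174 0.8252 -0.5526; -0.3342 0.4911 0.8044], t=(0.2398, 0.1600, 5.9993)
after S1 (compose_se3): R=[0.0358 0.7711 0.6357; 0.4059 -0.5925 0.6958; 0.9132 0.2331 -0.3342], t=(6.8759, 0.6488, -2.5612)
after S2 (compose_se3): R=[0.5163 0.2820 0.8087; 0.7036 0.3987 -0.5882; -0.4883 0.8727 0.0074], t=(2.9459, -3.3846, 6.5157)

rotation (euler_xyz) = (1.5582, 0.9419, -0.4999), translation = (2.9459, -3.3846, 6.5157)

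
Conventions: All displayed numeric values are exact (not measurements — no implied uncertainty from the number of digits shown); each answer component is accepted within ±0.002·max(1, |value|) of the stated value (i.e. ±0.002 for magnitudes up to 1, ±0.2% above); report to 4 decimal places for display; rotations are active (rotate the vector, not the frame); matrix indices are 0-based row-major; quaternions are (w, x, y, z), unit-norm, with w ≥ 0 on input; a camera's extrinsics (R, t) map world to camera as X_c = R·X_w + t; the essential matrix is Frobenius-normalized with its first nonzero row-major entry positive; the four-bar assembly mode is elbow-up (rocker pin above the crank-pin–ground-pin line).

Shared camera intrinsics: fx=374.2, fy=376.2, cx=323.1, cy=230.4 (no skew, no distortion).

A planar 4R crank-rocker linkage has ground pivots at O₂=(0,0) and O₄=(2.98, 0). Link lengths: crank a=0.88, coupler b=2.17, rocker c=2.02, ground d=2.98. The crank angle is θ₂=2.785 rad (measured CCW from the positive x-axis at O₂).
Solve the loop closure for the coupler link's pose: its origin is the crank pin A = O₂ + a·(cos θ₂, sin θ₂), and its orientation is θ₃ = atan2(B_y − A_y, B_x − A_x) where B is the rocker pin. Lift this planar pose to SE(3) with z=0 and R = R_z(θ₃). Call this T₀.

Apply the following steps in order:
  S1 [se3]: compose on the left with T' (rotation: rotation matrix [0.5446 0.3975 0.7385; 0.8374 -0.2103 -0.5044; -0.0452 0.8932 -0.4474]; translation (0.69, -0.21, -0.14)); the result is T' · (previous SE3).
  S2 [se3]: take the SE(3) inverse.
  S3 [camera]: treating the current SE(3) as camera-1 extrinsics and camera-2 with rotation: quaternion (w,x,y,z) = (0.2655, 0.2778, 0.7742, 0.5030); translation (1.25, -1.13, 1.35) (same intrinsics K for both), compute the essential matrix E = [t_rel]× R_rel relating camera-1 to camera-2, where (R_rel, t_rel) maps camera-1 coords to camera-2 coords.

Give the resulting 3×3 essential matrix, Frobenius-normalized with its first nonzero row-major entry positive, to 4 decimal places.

source (fourbar_fk): coupler pose = R=[0.9465 -0.3228 0.0000; 0.3228 0.9465 0.0000; 0.0000 0.0000 1.0000], t=(-0.8246, 0.3072, 0.0000)
after S1 (compose_se3): R=[0.6438 0.2004 0.7385; 0.7248 -0.4693 -0.5044; 0.2455 0.8600 -0.4474], t=(0.3630, -0.9652, 0.1717)
after S2 (invert_se3): R=[0.6438 0.7248 0.2455; 0.2004 -0.4693 0.8600; 0.7385 -0.5044 -0.4474], t=(0.4237, -0.6734, -0.6781)
after S3 (essential): [0.3989 -0.3105 -0.2007; 0.2532 -0.4073 -0.0338; -0.2980 -0.4314 0.4451]

matrix = [0.3989 -0.3105 -0.2007; 0.2532 -0.4073 -0.0338; -0.2980 -0.4314 0.4451]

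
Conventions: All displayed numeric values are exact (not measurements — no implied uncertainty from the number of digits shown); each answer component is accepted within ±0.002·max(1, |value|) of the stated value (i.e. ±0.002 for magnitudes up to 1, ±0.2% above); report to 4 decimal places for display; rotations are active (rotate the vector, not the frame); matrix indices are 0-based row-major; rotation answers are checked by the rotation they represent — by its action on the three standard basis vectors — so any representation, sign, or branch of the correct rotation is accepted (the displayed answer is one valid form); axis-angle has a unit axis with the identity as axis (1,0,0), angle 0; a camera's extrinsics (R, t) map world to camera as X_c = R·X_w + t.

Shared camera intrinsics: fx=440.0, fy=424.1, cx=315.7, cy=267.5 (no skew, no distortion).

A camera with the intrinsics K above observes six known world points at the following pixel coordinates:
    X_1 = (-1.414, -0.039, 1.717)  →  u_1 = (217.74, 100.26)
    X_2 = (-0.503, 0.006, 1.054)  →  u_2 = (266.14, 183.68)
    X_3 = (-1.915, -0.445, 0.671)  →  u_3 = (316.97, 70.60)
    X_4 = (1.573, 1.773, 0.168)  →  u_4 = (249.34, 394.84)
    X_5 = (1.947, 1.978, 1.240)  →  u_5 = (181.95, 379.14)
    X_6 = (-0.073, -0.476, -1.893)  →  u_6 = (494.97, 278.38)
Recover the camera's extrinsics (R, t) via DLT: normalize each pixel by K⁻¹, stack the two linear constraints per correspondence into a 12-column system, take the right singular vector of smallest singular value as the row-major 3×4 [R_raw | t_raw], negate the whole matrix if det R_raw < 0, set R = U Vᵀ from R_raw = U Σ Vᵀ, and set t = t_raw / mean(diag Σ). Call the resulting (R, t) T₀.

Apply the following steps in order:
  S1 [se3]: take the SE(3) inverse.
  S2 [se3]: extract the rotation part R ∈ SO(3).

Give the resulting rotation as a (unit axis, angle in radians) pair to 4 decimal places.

source (pnp_recover): camera pose = R=[-0.0507 -0.5164 -0.8549; 0.6368 0.6427 -0.4259; 0.7693 -0.5660 0.2963], t=(0.2600, -0.3200, 5.5690)
after S1 (invert_se3): R=[-0.0507 0.6368 0.7693; -0.5164 0.6427 -0.5660; -0.8549 -0.4259 0.2963], t=(-4.0675, 3.4918, -1.5640)
after S2 (rot_of_se3): [-0.0507 0.6368 0.7693; -0.5164 0.6427 -0.5660; -0.8549 -0.4259 0.2963]

rotation (axis_angle) = ((0.0701, 0.8134, -0.5775), 1.6267)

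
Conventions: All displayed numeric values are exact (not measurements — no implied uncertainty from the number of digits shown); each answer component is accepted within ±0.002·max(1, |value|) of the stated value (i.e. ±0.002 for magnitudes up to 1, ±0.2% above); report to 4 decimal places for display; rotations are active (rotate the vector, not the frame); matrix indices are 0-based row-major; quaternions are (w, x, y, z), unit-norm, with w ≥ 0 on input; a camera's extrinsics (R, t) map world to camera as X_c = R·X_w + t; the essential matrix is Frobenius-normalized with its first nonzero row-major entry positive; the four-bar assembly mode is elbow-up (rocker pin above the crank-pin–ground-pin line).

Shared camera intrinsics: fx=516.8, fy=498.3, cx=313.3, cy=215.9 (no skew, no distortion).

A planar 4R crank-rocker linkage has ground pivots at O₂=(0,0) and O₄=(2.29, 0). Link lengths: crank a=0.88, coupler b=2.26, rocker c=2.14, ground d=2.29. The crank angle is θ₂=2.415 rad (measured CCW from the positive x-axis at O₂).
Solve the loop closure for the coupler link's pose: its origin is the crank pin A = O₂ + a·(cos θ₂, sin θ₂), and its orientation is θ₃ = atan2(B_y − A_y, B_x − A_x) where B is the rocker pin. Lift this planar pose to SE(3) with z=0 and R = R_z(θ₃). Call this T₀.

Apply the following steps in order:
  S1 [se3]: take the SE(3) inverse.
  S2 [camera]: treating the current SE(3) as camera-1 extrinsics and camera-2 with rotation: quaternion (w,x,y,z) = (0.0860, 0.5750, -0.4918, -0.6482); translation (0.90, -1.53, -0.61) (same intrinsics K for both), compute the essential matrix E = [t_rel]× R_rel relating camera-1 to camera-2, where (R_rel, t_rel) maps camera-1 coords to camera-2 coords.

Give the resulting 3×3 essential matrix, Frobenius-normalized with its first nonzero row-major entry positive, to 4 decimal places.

source (fourbar_fk): coupler pose = R=[0.8285 -0.5600 0.0000; 0.5600 0.8285 0.0000; 0.0000 0.0000 1.0000], t=(-0.6577, 0.5846, 0.0000)
after S1 (invert_se3): R=[0.8285 0.5600 0.0000; -0.5600 0.8285 0.0000; 0.0000 0.0000 1.0000], t=(0.2176, -0.8527, 0.0000)
after S2 (essential): [0.1731 -0.5791 0.0269; -0.0081 -0.3802 -0.0384; -0.6190 -0.1292 -0.2966]

matrix = [0.1731 -0.5791 0.0269; -0.0081 -0.3802 -0.0384; -0.6190 -0.1292 -0.2966]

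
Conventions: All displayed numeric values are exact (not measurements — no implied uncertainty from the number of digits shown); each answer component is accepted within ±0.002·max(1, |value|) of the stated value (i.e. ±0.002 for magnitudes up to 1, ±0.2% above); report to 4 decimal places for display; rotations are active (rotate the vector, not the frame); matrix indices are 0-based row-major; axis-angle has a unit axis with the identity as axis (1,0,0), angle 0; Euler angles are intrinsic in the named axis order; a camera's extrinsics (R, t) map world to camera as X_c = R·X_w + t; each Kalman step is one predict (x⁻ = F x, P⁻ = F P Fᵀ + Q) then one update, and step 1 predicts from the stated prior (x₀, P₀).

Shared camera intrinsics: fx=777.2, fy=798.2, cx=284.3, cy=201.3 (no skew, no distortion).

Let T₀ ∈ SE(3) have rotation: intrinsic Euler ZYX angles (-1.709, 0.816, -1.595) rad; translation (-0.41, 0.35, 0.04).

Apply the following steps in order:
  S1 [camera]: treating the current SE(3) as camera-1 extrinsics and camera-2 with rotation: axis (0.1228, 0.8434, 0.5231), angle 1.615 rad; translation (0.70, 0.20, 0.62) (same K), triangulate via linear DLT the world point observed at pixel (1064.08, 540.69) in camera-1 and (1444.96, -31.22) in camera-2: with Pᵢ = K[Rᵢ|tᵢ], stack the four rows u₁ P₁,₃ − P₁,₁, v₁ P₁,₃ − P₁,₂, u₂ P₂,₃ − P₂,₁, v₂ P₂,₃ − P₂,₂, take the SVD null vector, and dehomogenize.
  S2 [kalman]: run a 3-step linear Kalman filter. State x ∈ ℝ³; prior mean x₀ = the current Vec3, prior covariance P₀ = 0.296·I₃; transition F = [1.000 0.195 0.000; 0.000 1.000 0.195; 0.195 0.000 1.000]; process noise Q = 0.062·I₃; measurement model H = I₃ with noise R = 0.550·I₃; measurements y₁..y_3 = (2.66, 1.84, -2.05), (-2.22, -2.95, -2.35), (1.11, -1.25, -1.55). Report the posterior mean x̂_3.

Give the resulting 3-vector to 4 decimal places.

after S1 (triangulate): (-1.4048, -0.6359, 1.8130)
after S2 (kf_track): (-0.4340, -0.9883, -1.1007)

result = (-0.4340, -0.9883, -1.1007)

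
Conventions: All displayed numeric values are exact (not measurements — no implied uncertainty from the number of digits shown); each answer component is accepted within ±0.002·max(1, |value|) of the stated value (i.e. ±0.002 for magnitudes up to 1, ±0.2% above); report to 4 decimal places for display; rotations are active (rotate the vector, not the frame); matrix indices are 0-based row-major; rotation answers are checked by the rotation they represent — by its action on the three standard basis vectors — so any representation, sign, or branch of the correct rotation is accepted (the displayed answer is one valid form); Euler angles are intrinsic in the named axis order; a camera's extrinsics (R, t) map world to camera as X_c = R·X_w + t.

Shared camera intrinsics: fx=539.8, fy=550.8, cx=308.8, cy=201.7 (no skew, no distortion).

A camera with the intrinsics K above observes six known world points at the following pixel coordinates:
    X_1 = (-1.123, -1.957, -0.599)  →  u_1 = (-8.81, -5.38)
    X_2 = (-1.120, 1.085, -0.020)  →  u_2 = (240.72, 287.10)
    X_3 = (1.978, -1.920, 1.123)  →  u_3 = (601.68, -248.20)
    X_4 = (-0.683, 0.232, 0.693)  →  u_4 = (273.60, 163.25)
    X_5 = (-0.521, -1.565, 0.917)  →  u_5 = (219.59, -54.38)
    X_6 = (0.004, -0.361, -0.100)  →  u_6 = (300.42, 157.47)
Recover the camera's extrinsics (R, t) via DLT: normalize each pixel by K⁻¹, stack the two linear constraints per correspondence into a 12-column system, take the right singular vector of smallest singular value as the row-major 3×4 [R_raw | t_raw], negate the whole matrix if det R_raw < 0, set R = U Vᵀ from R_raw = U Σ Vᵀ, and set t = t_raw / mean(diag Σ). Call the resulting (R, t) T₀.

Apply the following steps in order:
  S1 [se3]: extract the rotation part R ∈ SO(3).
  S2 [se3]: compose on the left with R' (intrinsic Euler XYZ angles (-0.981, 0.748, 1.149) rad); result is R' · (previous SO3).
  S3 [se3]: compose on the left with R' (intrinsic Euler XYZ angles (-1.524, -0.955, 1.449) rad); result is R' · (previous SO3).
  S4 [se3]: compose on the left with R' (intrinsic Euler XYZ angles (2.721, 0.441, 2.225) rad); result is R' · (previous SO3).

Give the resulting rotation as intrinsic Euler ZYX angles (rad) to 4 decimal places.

rotation (euler_zyx) = (-1.6849, -0.4629, 0.6471)

source (pnp_recover): camera pose = R=[0.9227 0.2985 0.2439; -0.0646 0.7436 -0.6655; -0.3800 0.5983 0.7054], t=(0.0700, -0.1000, 4.0496)
after S1 (rot_of_se3): [0.9227 0.2985 0.2439; -0.0646 0.7436 -0.6655; -0.3800 0.5983 0.7054]
after S2 (compose_so3): [0.0617 -0.0008 0.9981; -0.0248 0.9997 0.0023; -0.9978 -0.0249 0.0616]
after S3 (compose_so3): [0.8331 -0.5529 0.0184; -0.5468 -0.8179 0.1789; -0.0839 -0.1591 -0.9837]
after S4 (compose_so3): [-0.1019 0.8233 -0.5584; -0.8889 0.1766 0.4226; 0.4465 0.5395 0.7139]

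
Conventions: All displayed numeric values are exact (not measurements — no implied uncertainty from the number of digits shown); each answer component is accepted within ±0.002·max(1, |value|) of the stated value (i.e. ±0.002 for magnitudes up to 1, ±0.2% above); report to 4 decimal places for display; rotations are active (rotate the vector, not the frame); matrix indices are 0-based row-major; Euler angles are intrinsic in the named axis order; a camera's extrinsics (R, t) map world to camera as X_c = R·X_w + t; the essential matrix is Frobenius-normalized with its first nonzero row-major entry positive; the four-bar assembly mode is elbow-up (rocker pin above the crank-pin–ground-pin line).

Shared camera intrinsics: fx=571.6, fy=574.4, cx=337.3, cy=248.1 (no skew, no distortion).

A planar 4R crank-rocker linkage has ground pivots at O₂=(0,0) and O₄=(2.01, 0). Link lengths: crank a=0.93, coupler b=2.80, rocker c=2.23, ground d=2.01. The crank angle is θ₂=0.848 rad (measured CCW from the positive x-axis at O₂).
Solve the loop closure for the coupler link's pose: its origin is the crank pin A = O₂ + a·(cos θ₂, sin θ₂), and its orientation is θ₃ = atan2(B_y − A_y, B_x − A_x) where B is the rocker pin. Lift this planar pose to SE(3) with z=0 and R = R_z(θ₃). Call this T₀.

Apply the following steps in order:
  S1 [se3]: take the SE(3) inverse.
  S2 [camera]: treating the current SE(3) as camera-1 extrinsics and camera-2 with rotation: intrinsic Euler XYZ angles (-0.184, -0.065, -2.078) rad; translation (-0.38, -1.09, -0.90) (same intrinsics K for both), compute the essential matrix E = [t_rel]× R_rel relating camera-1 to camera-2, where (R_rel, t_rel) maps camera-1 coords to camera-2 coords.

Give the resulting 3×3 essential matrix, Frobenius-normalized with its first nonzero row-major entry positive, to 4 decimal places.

source (fourbar_fk): coupler pose = R=[0.8982 -0.4396 0.0000; 0.4396 0.8982 0.0000; 0.0000 0.0000 1.0000], t=(0.6152, 0.6975, 0.0000)
after S1 (invert_se3): R=[0.8982 0.4396 0.0000; -0.4396 0.8982 0.0000; 0.0000 0.0000 1.0000], t=(-0.8591, -0.3561, 0.0000)
after S2 (essential): [0.3595 0.0582 0.6056; -0.0170 0.2423 -0.0392; 0.0111 -0.6615 0.0474]

matrix = [0.3595 0.0582 0.6056; -0.0170 0.2423 -0.0392; 0.0111 -0.6615 0.0474]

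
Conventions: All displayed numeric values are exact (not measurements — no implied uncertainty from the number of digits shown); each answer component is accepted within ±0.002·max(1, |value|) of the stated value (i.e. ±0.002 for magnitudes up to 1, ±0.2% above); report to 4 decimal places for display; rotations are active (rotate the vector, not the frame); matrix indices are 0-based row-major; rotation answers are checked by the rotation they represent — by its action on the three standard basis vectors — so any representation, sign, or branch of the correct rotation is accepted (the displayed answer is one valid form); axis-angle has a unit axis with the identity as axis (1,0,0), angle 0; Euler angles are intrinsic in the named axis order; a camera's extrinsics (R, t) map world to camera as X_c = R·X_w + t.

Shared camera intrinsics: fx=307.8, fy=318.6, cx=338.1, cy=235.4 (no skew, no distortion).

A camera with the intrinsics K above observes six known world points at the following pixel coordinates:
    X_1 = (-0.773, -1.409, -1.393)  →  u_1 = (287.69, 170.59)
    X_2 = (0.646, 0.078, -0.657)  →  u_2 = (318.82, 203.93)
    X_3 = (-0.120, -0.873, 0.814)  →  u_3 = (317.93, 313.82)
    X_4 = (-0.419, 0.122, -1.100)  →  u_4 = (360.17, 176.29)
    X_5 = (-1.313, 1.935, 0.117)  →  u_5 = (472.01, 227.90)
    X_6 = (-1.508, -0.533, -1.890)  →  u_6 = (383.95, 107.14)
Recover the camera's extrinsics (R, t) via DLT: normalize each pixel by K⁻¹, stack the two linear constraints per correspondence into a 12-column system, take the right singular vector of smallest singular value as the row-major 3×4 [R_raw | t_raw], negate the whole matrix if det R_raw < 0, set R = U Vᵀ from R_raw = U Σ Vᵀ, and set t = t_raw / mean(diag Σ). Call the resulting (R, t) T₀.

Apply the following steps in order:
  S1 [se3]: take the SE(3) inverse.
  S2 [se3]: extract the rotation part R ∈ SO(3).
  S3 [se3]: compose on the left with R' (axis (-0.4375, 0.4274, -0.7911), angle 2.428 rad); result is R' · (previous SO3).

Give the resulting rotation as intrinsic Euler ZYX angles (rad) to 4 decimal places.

source (pnp_recover): camera pose = R=[-0.6779 0.7222 0.1374; -0.1015 -0.2771 0.9555; 0.7281 0.6337 0.2612], t=(0.1200, 0.1599, 5.2697)
after S1 (invert_se3): R=[-0.6779 -0.1015 0.7281; 0.7222 -0.2771 0.6337; 0.1374 0.9555 0.2612], t=(-3.7394, -3.3820, -1.5456)
after S2 (rot_of_se3): [-0.6779 -0.1015 0.7281; 0.7222 -0.2771 0.6337; 0.1374 0.9555 0.2612]
after S3 (compose_so3): [0.5435 0.8382 0.0462; 0.2172 -0.0872 -0.9722; -0.8109 0.5384 -0.2294]

rotation (euler_zyx) = (0.3802, 0.9456, 1.9736)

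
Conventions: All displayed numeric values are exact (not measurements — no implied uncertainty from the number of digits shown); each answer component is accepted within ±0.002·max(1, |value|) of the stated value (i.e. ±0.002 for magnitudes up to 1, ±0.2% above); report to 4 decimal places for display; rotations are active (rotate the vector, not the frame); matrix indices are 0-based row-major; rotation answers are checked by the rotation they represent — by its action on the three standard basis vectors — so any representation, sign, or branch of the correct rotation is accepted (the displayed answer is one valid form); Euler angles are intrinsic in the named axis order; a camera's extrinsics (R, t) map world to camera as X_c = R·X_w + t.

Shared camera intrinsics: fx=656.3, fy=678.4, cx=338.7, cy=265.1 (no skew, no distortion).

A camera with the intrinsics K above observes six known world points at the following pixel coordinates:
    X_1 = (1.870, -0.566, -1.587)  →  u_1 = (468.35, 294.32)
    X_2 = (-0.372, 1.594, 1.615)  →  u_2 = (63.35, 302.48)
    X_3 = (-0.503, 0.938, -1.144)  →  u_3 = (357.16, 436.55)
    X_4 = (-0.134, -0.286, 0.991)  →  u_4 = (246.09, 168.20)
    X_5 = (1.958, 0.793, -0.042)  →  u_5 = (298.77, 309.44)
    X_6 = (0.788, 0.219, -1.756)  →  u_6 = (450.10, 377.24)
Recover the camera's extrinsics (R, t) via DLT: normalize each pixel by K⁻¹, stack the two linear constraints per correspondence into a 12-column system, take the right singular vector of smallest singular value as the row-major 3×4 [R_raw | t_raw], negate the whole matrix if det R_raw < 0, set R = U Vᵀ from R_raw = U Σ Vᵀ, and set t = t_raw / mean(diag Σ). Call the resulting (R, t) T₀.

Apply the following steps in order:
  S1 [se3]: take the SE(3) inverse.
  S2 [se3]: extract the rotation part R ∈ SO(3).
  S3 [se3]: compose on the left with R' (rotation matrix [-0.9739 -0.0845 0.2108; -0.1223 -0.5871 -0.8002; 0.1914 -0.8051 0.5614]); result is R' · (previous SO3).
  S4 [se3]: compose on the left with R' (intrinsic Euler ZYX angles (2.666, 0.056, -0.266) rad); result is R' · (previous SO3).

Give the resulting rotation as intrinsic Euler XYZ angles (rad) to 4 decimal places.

rotation (euler_xyz) = (0.9184, 1.1671, -2.2989)

source (pnp_recover): camera pose = R=[0.0652 -0.5827 -0.8101; -0.0505 0.8089 -0.5858; 0.9966 0.0791 0.0233], t=(-0.1900, -0.0400, 6.0496)
after S1 (invert_se3): R=[0.0652 -0.0505 0.9966; -0.5827 0.8089 0.0791; -0.8101 -0.5858 0.0233], t=(-6.0187, -0.5568, -0.3183)
after S2 (rot_of_se3): [0.0652 -0.0505 0.9966; -0.5827 0.8089 0.0791; -0.8101 -0.5858 0.0233]
after S3 (compose_so3): [-0.1850 -0.1427 -0.9723; 0.9824 0.0001 -0.1869; 0.0268 -0.9898 0.1401]
after S4 (compose_so3): [-0.2614 0.2932 0.9196; -0.9394 0.1415 -0.3122; -0.2217 -0.9455 0.2385]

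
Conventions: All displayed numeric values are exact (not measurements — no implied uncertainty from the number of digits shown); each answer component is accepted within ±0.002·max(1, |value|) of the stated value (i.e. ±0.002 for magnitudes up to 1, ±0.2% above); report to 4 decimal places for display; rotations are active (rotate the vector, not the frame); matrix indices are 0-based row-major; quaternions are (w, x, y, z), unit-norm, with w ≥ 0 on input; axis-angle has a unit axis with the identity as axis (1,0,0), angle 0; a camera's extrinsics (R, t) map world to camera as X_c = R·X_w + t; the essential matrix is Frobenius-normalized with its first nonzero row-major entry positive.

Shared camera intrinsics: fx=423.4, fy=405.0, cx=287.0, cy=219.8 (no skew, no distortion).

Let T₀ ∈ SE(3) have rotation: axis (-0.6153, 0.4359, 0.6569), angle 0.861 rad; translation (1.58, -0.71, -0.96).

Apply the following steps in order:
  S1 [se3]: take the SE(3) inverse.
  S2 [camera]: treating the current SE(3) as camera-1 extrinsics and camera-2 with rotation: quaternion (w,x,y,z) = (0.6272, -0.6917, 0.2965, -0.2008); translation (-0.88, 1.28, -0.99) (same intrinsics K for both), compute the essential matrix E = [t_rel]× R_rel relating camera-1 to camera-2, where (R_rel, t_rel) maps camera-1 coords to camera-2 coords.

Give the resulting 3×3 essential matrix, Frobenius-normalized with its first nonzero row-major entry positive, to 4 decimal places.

matrix = [0.1042 -0.3624 -0.5399; 0.1843 -0.1373 0.3877; -0.3440 0.4547 -0.1952]

after S1 (invert_se3): R=[0.7835 0.4048 -0.4714; -0.5917 0.7178 -0.3670; 0.1898 0.5664 0.8019], t=(-1.4031, 1.0922, 0.8721)
after S2 (essential): [0.1042 -0.3624 -0.5399; 0.1843 -0.1373 0.3877; -0.3440 0.4547 -0.1952]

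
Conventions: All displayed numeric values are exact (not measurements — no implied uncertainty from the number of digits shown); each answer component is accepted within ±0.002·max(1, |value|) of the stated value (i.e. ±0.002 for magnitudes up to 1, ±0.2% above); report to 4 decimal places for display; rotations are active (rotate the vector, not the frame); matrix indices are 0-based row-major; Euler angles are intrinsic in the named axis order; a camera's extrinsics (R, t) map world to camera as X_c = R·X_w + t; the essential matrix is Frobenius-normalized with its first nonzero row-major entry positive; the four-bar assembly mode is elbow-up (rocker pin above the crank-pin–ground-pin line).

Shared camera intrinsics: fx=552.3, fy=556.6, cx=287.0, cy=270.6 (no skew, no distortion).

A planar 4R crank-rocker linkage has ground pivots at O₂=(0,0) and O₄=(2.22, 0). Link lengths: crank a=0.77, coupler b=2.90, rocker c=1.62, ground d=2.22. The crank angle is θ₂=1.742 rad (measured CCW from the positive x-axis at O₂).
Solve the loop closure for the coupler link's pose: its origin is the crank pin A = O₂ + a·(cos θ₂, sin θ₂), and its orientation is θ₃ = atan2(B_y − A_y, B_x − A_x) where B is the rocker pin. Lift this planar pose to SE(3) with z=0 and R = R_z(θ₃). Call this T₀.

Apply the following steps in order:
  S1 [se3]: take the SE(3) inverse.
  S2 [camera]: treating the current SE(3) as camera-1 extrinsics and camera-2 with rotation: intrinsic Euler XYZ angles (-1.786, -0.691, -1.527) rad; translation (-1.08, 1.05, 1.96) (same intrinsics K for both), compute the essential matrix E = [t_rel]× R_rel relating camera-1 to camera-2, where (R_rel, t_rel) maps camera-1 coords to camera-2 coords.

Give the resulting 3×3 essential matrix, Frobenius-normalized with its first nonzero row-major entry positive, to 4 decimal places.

matrix = [0.1929 -0.4713 -0.4661; 0.2627 0.3123 -0.3565; -0.1728 -0.4119 0.1742]

source (fourbar_fk): coupler pose = R=[0.9610 -0.2764 0.0000; 0.2764 0.9610 0.0000; 0.0000 0.0000 1.0000], t=(-0.1312, 0.7587, 0.0000)
after S1 (invert_se3): R=[0.9610 0.2764 0.0000; -0.2764 0.9610 0.0000; 0.0000 0.0000 1.0000], t=(-0.0836, -0.7654, 0.0000)
after S2 (essential): [0.1929 -0.4713 -0.4661; 0.2627 0.3123 -0.3565; -0.1728 -0.4119 0.1742]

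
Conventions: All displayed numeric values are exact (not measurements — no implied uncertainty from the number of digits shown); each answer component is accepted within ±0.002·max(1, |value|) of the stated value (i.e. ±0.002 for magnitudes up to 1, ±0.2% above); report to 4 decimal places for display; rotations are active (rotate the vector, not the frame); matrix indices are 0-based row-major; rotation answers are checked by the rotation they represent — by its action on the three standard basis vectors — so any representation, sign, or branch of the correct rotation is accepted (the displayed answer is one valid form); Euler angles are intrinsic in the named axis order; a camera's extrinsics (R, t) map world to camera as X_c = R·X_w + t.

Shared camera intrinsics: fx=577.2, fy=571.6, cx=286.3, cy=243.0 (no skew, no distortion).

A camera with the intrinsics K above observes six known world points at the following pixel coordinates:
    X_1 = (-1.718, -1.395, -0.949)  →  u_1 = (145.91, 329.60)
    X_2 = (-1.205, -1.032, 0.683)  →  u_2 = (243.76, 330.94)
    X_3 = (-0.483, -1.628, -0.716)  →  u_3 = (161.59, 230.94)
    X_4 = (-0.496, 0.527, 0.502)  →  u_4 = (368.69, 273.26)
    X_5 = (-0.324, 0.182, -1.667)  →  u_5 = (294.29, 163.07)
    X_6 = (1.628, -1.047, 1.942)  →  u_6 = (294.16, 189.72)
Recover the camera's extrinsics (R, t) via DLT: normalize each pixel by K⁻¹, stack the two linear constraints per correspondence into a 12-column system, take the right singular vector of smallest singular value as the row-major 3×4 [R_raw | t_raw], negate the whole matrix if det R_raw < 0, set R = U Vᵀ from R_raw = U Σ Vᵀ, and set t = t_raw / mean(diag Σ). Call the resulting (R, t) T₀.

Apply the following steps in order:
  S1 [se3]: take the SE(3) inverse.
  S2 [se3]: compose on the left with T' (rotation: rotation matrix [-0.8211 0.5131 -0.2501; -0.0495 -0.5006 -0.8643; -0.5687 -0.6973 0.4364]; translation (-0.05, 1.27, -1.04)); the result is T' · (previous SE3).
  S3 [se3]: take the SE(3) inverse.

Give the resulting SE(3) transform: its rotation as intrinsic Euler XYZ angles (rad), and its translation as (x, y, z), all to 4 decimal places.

rotation (euler_xyz) = (-1.1237, -0.6546, 1.1484), translation = (0.7020, 0.8958, 7.9355)

source (pnp_recover): camera pose = R=[0.1150 0.9536 0.2783; -0.8993 -0.0190 0.4368; 0.4218 -0.3006 0.8554], t=(0.4000, -0.2900, 6.8401)
after S1 (invert_se3): R=[0.1150 -0.8993 0.4218; 0.9536 -0.0190 -0.3006; 0.2783 0.4368 0.8554], t=(-3.1921, 1.6689, -5.8357)
after S2 (compose_se3): R=[0.3252 0.6194 -0.7145; -0.7236 -0.3235 -0.6098; -0.6088 0.7153 0.3430], t=(4.8870, 5.6364, -2.9351)
after S3 (invert_se3): R=[0.3252 -0.7236 -0.6088; 0.6194 -0.3235 0.7153; -0.7145 -0.6098 0.3430], t=(0.7020, 0.8958, 7.9355)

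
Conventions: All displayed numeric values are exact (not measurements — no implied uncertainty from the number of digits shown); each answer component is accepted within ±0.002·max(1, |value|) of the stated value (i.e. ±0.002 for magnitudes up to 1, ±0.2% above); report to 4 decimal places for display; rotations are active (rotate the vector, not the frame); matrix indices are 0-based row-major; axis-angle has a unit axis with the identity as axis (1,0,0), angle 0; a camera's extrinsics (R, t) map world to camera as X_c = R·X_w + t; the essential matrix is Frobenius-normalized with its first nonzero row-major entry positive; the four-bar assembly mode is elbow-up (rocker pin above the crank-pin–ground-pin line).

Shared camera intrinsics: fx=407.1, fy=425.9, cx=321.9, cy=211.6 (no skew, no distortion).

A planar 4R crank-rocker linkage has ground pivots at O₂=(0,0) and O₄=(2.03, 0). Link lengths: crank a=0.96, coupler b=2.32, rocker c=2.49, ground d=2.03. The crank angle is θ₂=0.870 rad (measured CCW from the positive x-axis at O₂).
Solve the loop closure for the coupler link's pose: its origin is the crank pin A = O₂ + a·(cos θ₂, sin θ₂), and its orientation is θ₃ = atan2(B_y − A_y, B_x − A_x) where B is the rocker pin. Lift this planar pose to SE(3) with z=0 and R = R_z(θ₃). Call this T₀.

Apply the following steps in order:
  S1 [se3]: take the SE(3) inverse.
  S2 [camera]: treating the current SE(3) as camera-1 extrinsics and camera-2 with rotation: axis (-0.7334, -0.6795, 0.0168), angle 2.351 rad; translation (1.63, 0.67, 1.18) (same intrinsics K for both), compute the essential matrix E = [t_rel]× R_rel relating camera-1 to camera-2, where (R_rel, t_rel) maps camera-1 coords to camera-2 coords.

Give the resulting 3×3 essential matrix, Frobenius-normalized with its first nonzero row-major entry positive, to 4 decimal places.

matrix = [0.1964 0.0614 0.3480; -0.2633 -0.5091 -0.2762; -0.1251 0.4654 -0.4468]

source (fourbar_fk): coupler pose = R=[0.6546 -0.7560 0.0000; 0.7560 0.6546 0.0000; 0.0000 0.0000 1.0000], t=(0.6190, 0.7338, 0.0000)
after S1 (invert_se3): R=[0.6546 0.7560 0.0000; -0.7560 0.6546 -0.0000; 0.0000 0.0000 1.0000], t=(-0.9599, -0.0123, 0.0000)
after S2 (essential): [0.1964 0.0614 0.3480; -0.2633 -0.5091 -0.2762; -0.1251 0.4654 -0.4468]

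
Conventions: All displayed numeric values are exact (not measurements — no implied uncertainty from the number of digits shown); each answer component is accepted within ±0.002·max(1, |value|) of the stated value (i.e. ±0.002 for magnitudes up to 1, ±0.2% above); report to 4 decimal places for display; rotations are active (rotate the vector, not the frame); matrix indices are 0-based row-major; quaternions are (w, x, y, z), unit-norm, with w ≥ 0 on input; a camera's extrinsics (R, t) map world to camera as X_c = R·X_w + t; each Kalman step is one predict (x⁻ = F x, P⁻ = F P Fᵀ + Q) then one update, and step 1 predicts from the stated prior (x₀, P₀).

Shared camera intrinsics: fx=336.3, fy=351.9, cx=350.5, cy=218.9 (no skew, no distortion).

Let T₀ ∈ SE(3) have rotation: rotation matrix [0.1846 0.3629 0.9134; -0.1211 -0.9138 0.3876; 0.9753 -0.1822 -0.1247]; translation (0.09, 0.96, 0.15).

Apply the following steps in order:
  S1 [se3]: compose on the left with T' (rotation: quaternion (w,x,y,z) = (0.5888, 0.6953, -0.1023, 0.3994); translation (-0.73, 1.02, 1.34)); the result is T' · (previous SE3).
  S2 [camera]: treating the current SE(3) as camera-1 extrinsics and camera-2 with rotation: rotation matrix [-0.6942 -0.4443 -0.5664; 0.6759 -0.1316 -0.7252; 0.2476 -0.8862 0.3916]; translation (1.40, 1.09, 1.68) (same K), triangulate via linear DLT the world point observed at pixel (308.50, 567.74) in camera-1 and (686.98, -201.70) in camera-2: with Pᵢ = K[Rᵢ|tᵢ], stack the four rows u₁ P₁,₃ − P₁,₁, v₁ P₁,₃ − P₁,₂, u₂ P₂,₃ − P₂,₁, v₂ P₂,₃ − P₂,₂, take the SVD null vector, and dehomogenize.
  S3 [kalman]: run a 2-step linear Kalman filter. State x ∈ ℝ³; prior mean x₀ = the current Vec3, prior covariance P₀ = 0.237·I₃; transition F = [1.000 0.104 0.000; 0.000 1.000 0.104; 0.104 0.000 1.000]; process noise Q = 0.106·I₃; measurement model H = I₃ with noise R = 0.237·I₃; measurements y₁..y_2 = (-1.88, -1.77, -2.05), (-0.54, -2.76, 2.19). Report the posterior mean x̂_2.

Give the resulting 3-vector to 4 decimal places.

result = (-1.0547, -1.5958, 0.6433)

after S1 (compose_se3): R=[0.6202 0.7201 0.3112; -0.7830 0.5442 0.3011; 0.0475 -0.4305 0.9014], t=(-1.1934, 0.6401, 2.1102)
after S2 (triangulate): (-1.0189, 1.4705, 1.3874)
after S3 (kf_track): (-1.0547, -1.5958, 0.6433)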